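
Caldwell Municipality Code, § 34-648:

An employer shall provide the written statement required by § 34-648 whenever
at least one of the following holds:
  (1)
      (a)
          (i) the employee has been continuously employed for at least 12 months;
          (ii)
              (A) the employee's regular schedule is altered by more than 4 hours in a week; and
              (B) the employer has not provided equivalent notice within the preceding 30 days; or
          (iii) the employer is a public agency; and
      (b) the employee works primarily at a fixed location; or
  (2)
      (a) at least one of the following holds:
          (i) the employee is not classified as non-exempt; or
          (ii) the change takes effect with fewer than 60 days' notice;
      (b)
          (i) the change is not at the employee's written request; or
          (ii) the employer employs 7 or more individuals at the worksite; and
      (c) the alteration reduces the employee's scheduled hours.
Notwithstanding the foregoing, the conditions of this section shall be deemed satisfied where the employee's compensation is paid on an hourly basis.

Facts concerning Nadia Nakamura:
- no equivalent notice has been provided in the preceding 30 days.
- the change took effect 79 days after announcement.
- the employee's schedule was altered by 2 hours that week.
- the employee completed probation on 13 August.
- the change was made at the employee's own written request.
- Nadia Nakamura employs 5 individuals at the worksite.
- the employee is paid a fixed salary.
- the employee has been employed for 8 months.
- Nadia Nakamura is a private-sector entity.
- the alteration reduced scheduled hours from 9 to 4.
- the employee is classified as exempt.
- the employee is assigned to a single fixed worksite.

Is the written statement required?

No — not required.

(i) tenure ≥ 12 mo. — not satisfied.
(A) schedule shift > 4h — not satisfied.
(B) no recent notice — met.
(ii) = F AND T = false.
(iii) public agency — not met.
(a) = F OR F OR F = false.
(b) fixed location — satisfied.
(1) = F AND T = false.
(i) not (non-exempt) — met.
(ii) < 60 days' notice — not met.
So (a) is satisfied (T OR F).
(i) not employee-requested — fails.
(ii) ≥ 7 at site — not satisfied.
(b): F OR F → false.
(c) hours reduced — holds.
(2): T AND F AND T → false.
Overall = F OR F = false.
Exception (hourly-paid) — not satisfied.
Result: main false OR exception false → false.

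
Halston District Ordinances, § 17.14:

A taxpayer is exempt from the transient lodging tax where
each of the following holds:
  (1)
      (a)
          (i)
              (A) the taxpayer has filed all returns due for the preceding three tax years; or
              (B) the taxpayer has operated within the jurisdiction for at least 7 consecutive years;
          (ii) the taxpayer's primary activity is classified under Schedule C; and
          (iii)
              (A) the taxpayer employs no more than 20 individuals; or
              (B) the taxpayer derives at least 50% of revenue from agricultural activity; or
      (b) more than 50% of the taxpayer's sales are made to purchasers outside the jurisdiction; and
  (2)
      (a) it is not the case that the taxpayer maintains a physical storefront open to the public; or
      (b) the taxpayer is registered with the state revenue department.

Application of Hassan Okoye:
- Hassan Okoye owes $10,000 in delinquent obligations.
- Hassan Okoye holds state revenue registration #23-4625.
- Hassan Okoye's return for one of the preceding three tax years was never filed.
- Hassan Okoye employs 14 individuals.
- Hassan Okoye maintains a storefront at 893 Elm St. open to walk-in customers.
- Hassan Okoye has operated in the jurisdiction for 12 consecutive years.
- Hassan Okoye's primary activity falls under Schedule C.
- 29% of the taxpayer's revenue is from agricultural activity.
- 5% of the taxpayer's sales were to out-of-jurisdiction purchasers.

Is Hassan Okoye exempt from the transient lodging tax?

Yes — exempt.

(A) returns current — not satisfied.
(B) ≥ 7 yrs in jurisdiction — holds.
So (i) is satisfied (F OR T).
(ii) Schedule C activity — satisfied.
(A) ≤ 20 employees — satisfied.
(B) ≥50% agricultural — fails.
(iii): T OR F → true.
(a) = T AND T AND T = true.
(b) >50% out-of-jur. sales — not met.
So (1) is satisfied (T OR F).
(a) not (has storefront) — fails.
(b) state-registered — satisfied.
(2): F OR T → true.
Overall = T AND T = true.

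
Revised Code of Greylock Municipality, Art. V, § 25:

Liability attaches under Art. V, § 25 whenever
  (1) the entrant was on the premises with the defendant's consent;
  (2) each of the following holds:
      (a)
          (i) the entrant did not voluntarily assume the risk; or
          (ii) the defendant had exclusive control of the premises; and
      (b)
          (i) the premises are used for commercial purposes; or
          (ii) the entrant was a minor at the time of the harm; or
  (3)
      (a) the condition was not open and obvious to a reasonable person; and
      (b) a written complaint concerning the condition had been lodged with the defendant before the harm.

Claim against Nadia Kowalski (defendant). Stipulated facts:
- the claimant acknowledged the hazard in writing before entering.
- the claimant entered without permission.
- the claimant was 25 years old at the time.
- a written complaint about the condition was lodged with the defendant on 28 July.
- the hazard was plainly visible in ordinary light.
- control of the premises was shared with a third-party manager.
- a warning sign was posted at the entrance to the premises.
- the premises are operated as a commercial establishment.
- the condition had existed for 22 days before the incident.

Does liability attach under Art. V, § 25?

No — not liable.

(1) consent to enter — not met.
(i) no assumed risk — not satisfied.
(ii) exclusive control — fails.
(a) = F OR F = false.
(i) commercial use — met.
(ii) entrant a minor — fails.
(b): T OR F → true.
So (2) is not satisfied (F AND T).
(a) not open/obvious — not met.
(b) complaint lodged — met.
So (3) is not satisfied (F AND T).
Overall = F OR F OR F = false.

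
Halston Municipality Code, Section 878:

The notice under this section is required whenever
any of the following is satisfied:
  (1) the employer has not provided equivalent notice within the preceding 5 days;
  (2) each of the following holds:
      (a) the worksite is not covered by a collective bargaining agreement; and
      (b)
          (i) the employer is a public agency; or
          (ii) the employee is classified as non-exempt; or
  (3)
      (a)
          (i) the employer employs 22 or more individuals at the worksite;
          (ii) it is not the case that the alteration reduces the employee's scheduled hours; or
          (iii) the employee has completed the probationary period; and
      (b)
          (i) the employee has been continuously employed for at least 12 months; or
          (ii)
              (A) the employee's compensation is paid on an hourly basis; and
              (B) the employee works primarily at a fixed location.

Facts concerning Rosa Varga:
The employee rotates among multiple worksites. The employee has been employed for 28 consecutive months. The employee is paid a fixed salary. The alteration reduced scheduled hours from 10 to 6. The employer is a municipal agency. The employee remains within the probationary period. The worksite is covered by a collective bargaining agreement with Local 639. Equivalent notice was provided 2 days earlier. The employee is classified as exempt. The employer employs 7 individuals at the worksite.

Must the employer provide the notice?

(1) no recent notice — not satisfied.
(a) no CBA — fails.
(i) public agency — holds.
(ii) non-exempt — not met.
(b) = T OR F = true.
So (2) is not satisfied (F AND T).
(i) ≥ 22 at site — not met.
(ii) not (hours reduced) — fails.
(iii) past probation — fails.
So (a) is not satisfied (F OR F OR F).
(i) tenure ≥ 12 mo. — holds.
(A) hourly-paid — not satisfied.
(B) fixed location — fails.
(ii) = F AND F = false.
So (b) is satisfied (T OR F).
(3) = F AND T = false.
Overall = F OR F OR F = false.

No — not required.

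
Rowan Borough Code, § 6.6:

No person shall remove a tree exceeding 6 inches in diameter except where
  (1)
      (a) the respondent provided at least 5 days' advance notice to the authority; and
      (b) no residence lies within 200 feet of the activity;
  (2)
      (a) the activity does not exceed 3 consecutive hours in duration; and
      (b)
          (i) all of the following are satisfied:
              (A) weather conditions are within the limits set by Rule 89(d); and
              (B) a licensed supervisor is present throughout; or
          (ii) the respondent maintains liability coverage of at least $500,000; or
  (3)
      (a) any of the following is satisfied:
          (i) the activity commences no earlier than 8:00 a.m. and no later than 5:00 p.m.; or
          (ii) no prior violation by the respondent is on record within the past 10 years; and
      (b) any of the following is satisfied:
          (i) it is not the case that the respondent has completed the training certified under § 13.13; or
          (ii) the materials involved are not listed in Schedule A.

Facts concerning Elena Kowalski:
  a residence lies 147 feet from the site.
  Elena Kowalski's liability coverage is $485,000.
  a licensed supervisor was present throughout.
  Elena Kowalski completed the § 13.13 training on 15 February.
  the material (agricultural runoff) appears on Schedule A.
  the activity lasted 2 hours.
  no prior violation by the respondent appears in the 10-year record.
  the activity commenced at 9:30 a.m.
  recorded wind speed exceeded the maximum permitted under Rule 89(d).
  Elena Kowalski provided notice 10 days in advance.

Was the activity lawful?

(a) ≥5 days' notice — satisfied.
(b) no residence in 200 ft — not satisfied.
So (1) is not satisfied (T AND F).
(a) ≤ 3 hrs duration — met.
(A) weather ok — not met.
(B) supervisor present — met.
(i): F AND T → false.
(ii) coverage ≥ $500,000 — not met.
(b): F OR F → false.
So (2) is not satisfied (T AND F).
(i) start within hours — satisfied.
(ii) no prior violation — met.
(a) = T OR T = true.
(i) not (training certified) — fails.
(ii) not (Schedule A material) — not satisfied.
So (b) is not satisfied (F OR F).
So (3) is not satisfied (T AND F).
Overall: F OR F OR F → false.

No — unlawful.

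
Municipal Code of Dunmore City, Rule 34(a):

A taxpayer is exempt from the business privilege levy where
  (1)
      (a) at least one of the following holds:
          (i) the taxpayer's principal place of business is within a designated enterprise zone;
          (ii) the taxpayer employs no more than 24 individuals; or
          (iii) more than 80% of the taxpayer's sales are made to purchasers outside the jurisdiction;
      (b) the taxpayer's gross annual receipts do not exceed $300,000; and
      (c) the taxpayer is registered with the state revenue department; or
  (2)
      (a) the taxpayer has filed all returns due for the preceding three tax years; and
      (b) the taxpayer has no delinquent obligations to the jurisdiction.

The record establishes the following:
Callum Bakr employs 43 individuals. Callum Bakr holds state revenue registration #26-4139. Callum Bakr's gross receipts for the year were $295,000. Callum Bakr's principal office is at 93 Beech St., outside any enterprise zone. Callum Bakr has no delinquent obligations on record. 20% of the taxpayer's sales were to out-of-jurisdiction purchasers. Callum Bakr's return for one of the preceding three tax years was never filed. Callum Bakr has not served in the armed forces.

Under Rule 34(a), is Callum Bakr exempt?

No — not exempt.

(i) in enterprise zone — not satisfied.
(ii) ≤ 24 employees — fails.
(iii) >80% out-of-jur. sales — not met.
So (a) is not satisfied (F OR F OR F).
(b) receipts ≤ $300,000 — met.
(c) state-registered — met.
So (1) is not satisfied (F AND T AND T).
(a) returns current — not met.
(b) no delinquency — satisfied.
So (2) is not satisfied (F AND T).
Overall = F OR F = false.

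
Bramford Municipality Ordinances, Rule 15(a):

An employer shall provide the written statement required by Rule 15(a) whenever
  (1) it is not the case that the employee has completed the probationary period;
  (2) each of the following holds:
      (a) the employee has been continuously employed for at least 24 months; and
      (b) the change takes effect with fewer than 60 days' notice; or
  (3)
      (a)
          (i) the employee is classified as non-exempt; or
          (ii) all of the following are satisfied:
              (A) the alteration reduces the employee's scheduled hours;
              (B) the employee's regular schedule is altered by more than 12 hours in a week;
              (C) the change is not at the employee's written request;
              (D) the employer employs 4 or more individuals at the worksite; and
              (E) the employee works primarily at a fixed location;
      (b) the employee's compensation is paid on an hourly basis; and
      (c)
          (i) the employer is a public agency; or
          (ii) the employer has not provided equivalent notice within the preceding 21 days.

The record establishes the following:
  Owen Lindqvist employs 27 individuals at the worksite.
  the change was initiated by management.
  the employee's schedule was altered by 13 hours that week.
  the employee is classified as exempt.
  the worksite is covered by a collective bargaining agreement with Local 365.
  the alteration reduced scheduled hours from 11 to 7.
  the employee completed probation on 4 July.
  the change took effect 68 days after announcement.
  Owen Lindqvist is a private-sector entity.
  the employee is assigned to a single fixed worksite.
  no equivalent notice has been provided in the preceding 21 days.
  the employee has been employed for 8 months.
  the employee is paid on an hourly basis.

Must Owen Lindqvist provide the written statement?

(1) not (past probation) — not met.
(a) tenure ≥ 24 mo. — not satisfied.
(b) < 60 days' notice — fails.
(2): F AND F → false.
(i) non-exempt — not satisfied.
(A) hours reduced — satisfied.
(B) schedule shift > 12h — met.
(C) not employee-requested — holds.
(D) ≥ 4 at site — satisfied.
(E) fixed location — holds.
So (ii) is satisfied (T AND T AND T AND T AND T).
(a): F OR T → true.
(b) hourly-paid — satisfied.
(i) public agency — fails.
(ii) no recent notice — satisfied.
(c): F OR T → true.
(3) = T AND T AND T = true.
Overall: F OR F OR T → true.

Yes — required.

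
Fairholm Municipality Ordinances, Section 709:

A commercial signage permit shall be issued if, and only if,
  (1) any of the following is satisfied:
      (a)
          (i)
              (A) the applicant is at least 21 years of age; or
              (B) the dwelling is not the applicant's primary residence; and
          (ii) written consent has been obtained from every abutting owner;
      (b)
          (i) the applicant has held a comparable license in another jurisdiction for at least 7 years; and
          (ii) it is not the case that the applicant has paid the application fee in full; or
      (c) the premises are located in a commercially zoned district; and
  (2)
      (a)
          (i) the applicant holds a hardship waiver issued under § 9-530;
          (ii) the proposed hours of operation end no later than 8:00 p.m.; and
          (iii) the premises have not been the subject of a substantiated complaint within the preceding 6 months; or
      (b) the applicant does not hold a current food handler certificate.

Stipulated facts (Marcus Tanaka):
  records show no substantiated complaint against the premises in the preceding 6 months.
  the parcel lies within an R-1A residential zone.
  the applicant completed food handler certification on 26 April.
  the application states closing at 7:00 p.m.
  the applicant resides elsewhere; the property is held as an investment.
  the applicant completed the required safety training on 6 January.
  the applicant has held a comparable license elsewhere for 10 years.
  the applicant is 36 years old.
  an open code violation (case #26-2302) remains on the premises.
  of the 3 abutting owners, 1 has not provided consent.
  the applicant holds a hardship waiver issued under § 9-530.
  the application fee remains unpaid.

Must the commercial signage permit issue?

(A) age ≥ 21 — holds.
(B) not (primary residence) — holds.
So (i) is satisfied (T OR T).
(ii) all abutters consent — not satisfied.
(a): T AND F → false.
(i) prior license ≥ 7 yr — satisfied.
(ii) not (fee paid) — holds.
(b) = T AND T = true.
(c) commercially zoned — not met.
(1) = F OR T OR F = true.
(i) hardship waiver — holds.
(ii) closes by 8 p.m. — satisfied.
(iii) no complaint in 6 mo. — satisfied.
(a): T AND T AND T → true.
(b) not (food handler cert.) — fails.
(2) = T OR F = true.
Overall: T AND T → true.

Yes — granted.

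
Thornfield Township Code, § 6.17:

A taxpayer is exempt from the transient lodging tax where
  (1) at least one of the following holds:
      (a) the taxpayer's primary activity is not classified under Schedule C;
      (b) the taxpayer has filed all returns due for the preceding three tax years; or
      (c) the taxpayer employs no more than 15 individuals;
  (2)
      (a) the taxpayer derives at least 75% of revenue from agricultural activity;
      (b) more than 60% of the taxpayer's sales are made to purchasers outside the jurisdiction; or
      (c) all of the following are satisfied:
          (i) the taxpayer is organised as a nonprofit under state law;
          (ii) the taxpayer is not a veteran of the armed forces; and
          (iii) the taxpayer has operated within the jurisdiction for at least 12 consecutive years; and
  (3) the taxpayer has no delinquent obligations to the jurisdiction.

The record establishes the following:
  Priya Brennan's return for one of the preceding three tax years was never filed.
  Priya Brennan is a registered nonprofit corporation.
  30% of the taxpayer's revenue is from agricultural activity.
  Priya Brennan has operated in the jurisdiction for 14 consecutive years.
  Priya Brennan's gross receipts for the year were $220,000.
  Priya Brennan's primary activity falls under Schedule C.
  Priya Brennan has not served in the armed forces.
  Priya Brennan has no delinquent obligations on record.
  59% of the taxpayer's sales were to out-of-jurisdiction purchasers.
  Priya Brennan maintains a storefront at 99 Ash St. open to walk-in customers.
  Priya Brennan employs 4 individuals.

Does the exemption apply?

(a) not (Schedule C activity) — fails.
(b) returns current — fails.
(c) ≤ 15 employees — holds.
(1): F OR F OR T → true.
(a) ≥75% agricultural — not met.
(b) >60% out-of-jur. sales — not met.
(i) nonprofit — holds.
(ii) not (veteran) — met.
(iii) ≥ 12 yrs in jurisdiction — holds.
So (c) is satisfied (T AND T AND T).
So (2) is satisfied (F OR F OR T).
(3) no delinquency — satisfied.
Overall = T AND T AND T = true.

Yes — exempt.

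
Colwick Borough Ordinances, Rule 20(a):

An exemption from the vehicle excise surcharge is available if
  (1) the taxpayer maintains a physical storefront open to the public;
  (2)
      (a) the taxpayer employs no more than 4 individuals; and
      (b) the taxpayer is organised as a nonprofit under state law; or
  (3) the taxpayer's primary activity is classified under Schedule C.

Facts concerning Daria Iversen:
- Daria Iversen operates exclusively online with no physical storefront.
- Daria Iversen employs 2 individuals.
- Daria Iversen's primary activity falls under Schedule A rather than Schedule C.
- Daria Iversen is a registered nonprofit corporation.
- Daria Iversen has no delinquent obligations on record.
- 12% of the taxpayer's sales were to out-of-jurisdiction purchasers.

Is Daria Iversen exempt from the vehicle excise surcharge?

Yes — exempt.

(1) has storefront — fails.
(a) ≤ 4 employees — satisfied.
(b) nonprofit — satisfied.
(2) = T AND T = true.
(3) Schedule C activity — not satisfied.
So Overall is satisfied (F OR T OR F).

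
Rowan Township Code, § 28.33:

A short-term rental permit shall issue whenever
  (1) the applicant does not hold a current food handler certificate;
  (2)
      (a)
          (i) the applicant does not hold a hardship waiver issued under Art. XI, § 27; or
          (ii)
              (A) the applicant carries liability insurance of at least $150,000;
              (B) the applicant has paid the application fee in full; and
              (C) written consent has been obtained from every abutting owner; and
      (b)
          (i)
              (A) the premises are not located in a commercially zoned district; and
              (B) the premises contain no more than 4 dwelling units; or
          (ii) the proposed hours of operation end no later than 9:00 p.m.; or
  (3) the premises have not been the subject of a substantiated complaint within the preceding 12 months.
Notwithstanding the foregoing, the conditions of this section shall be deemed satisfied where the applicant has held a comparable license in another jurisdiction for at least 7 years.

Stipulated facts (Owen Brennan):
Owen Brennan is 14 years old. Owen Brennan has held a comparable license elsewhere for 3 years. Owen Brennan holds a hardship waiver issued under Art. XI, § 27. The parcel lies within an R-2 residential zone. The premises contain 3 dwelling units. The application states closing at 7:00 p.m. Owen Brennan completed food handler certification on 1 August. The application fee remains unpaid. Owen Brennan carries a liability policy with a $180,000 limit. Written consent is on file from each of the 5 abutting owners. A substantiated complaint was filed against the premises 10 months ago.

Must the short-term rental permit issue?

No — denied.

(1) not (food handler cert.) — not met.
(i) not (hardship waiver) — not satisfied.
(A) insurance ≥ $150,000 — holds.
(B) fee paid — not met.
(C) all abutters consent — satisfied.
So (ii) is not satisfied (T AND F AND T).
(a): F OR F → false.
(A) not (commercially zoned) — holds.
(B) ≤ 4 units — satisfied.
(i): T AND T → true.
(ii) closes by 9 p.m. — met.
(b): T OR T → true.
(2) = F AND T = false.
(3) no complaint in 12 mo. — fails.
Overall = F OR F OR F = false.
Exception (prior license ≥ 7 yr) — not satisfied.
Result: main false OR exception false → false.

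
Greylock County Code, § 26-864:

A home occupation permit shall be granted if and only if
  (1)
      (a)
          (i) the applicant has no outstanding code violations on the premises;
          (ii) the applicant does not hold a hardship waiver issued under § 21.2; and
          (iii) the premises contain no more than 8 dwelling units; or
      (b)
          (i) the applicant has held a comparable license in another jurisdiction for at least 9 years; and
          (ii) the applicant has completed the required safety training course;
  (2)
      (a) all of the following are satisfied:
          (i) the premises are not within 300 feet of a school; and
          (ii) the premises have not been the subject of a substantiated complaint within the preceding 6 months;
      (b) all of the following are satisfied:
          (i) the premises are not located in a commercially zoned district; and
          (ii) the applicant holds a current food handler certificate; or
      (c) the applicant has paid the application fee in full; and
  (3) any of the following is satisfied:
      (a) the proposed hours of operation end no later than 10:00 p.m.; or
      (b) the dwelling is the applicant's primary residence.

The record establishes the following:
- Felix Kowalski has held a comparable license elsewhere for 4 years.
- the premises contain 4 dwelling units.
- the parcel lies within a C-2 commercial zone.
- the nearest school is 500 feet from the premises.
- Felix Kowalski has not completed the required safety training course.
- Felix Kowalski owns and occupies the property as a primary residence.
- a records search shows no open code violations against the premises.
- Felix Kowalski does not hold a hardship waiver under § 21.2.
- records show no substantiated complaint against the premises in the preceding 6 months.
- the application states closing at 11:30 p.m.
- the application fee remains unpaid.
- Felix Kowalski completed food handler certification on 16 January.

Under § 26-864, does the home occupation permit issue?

(i) no code violations — holds.
(ii) not (hardship waiver) — satisfied.
(iii) ≤ 8 units — satisfied.
(a): T AND T AND T → true.
(i) prior license ≥ 9 yr — not met.
(ii) safety training — fails.
(b): F AND F → false.
So (1) is satisfied (T OR F).
(i) ≥300 ft from school — satisfied.
(ii) no complaint in 6 mo. — holds.
So (a) is satisfied (T AND T).
(i) not (commercially zoned) — not satisfied.
(ii) food handler cert. — met.
(b): F AND T → false.
(c) fee paid — fails.
(2) = T OR F OR F = true.
(a) closes by 10 p.m. — fails.
(b) primary residence — met.
(3): F OR T → true.
Overall = T AND T AND T = true.

Yes — granted.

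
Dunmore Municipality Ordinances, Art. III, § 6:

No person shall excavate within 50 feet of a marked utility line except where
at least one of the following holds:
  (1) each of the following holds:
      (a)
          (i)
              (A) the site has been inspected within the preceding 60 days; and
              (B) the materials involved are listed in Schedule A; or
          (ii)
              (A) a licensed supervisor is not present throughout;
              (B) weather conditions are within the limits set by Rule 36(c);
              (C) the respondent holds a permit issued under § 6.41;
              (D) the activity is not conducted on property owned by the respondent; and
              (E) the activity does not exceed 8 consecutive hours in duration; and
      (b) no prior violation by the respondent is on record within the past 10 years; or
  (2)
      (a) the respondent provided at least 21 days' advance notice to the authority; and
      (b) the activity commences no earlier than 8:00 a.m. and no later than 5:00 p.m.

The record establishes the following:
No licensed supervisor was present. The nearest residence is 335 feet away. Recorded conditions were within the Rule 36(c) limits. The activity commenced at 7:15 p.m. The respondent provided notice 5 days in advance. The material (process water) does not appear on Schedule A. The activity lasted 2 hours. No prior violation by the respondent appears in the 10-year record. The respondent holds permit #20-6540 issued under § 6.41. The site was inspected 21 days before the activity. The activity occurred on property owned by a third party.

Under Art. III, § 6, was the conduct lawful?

Yes — lawful.

(A) site inspected — met.
(B) Schedule A material — not satisfied.
(i) = T AND F = false.
(A) not (supervisor present) — holds.
(B) weather ok — holds.
(C) holds permit — holds.
(D) not (own property) — met.
(E) ≤ 8 hrs duration — met.
So (ii) is satisfied (T AND T AND T AND T AND T).
(a): F OR T → true.
(b) no prior violation — met.
So (1) is satisfied (T AND T).
(a) ≥21 days' notice — not satisfied.
(b) start within hours — not met.
So (2) is not satisfied (F AND F).
Overall = T OR F = true.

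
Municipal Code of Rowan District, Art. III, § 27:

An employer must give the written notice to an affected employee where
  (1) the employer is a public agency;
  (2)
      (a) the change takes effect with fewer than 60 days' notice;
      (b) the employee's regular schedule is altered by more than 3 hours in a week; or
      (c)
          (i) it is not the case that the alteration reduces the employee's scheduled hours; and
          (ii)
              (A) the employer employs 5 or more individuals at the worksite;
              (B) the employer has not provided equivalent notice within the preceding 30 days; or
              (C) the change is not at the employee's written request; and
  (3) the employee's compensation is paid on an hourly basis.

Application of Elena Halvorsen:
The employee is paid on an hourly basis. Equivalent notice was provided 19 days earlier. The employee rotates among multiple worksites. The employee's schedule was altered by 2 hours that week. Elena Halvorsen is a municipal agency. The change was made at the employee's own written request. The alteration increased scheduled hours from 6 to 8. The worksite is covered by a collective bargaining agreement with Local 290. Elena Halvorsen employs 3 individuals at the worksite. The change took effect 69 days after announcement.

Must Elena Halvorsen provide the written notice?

(1) public agency — satisfied.
(a) < 60 days' notice — fails.
(b) schedule shift > 3h — not met.
(i) not (hours reduced) — satisfied.
(A) ≥ 5 at site — not satisfied.
(B) no recent notice — not met.
(C) not employee-requested — not met.
So (ii) is not satisfied (F OR F OR F).
So (c) is not satisfied (T AND F).
So (2) is not satisfied (F OR F OR F).
(3) hourly-paid — holds.
Overall = T AND F AND T = false.

No — not required.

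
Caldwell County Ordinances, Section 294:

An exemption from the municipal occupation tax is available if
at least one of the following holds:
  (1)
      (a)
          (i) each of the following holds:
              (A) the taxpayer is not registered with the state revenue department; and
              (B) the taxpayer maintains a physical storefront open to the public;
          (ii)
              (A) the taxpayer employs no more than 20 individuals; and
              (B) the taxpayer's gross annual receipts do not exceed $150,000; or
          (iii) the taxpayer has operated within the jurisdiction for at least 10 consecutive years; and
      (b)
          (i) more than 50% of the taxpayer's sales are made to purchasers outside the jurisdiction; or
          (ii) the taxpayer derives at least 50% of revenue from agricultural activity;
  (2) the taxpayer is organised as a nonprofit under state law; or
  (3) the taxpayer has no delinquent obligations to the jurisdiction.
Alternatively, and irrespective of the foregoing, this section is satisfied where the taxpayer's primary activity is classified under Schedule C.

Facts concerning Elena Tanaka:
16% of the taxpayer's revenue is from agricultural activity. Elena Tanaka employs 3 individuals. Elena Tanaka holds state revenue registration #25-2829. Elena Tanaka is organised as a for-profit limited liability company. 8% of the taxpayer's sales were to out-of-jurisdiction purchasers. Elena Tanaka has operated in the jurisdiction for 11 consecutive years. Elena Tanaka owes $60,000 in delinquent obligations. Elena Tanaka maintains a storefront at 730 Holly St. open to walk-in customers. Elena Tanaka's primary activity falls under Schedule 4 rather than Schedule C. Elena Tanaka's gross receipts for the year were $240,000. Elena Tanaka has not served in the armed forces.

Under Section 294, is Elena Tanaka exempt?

(A) not (state-registered) — not satisfied.
(B) has storefront — met.
So (i) is not satisfied (F AND T).
(A) ≤ 20 employees — met.
(B) receipts ≤ $150,000 — fails.
So (ii) is not satisfied (T AND F).
(iii) ≥ 10 yrs in jurisdiction — met.
(a): F OR F OR T → true.
(i) >50% out-of-jur. sales — fails.
(ii) ≥50% agricultural — fails.
So (b) is not satisfied (F OR F).
(1) = T AND F = false.
(2) nonprofit — not satisfied.
(3) no delinquency — fails.
So Overall is not satisfied (F OR F OR F).
Exception (Schedule C activity) — not satisfied.
Result: main false OR exception false → false.

No — not exempt.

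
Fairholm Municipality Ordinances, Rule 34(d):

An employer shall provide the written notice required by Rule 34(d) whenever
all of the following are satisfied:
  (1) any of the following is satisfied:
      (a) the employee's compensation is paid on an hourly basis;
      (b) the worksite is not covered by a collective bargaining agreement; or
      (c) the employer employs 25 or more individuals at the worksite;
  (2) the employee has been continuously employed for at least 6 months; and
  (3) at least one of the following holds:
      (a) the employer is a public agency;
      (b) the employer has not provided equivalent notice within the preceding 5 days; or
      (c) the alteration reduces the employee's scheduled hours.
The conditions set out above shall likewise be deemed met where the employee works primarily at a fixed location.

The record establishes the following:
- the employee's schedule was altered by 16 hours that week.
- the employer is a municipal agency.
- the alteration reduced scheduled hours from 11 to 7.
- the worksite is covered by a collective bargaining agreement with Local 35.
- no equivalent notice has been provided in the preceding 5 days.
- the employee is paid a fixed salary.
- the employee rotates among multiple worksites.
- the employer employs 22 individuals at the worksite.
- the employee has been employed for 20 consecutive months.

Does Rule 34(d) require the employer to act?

(a) hourly-paid — not satisfied.
(b) no CBA — not met.
(c) ≥ 25 at site — not met.
So (1) is not satisfied (F OR F OR F).
(2) tenure ≥ 6 mo. — satisfied.
(a) public agency — holds.
(b) no recent notice — met.
(c) hours reduced — holds.
(3) = T OR T OR T = true.
Overall = F AND T AND T = false.
Exception (fixed location) — not satisfied.
Result: main false OR exception false → false.

No — not required.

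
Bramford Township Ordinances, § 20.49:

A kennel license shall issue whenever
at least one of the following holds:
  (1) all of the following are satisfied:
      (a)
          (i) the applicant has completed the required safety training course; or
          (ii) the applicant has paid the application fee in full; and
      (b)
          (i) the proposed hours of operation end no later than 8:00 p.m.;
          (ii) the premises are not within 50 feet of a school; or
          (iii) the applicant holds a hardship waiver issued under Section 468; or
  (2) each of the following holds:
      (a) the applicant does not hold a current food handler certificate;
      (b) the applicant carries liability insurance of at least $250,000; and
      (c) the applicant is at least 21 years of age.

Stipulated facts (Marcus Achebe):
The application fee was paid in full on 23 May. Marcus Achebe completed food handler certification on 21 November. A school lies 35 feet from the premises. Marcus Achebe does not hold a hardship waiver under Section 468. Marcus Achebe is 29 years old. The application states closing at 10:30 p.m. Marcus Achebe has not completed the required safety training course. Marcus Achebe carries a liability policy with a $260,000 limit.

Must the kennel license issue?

(i) safety training — not satisfied.
(ii) fee paid — met.
So (a) is satisfied (F OR T).
(i) closes by 8 p.m. — fails.
(ii) ≥50 ft from school — not satisfied.
(iii) hardship waiver — fails.
(b) = F OR F OR F = false.
(1): T AND F → false.
(a) not (food handler cert.) — not satisfied.
(b) insurance ≥ $250,000 — holds.
(c) age ≥ 21 — satisfied.
So (2) is not satisfied (F AND T AND T).
So Overall is not satisfied (F OR F).

No — denied.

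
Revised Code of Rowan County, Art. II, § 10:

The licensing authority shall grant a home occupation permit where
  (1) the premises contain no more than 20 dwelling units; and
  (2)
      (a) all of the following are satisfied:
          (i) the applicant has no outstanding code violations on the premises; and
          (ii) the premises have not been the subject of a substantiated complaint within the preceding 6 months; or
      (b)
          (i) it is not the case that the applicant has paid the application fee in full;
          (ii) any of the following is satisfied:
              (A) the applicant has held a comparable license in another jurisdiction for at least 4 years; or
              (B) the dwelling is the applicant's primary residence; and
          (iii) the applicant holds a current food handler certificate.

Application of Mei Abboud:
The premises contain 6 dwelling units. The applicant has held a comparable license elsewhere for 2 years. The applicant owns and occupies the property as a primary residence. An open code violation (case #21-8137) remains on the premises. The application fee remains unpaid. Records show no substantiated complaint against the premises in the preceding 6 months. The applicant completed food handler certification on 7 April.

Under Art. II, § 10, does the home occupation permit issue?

Yes — granted.

(1) ≤ 20 units — satisfied.
(i) no code violations — fails.
(ii) no complaint in 6 mo. — met.
(a) = F AND T = false.
(i) not (fee paid) — met.
(A) prior license ≥ 4 yr — not satisfied.
(B) primary residence — met.
(ii) = F OR T = true.
(iii) food handler cert. — satisfied.
(b) = T AND T AND T = true.
So (2) is satisfied (F OR T).
Overall: T AND T → true.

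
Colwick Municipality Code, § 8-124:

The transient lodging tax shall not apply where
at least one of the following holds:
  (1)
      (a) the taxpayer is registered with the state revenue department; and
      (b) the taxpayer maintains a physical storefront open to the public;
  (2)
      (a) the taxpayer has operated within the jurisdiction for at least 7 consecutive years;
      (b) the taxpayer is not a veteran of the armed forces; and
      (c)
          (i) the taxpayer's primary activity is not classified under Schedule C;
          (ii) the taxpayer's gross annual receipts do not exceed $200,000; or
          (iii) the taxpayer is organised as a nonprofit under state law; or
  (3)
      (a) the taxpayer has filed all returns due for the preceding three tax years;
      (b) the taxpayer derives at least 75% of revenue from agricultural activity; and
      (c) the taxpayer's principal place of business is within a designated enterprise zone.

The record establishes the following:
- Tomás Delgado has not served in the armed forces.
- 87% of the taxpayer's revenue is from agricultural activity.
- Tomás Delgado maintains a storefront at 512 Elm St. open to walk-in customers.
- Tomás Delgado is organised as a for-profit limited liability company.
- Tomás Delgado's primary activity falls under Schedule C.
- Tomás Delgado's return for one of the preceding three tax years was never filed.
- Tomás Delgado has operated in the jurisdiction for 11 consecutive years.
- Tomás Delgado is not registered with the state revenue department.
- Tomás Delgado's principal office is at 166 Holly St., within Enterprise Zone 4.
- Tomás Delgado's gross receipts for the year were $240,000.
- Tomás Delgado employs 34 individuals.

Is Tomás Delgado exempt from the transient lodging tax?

(a) state-registered — fails.
(b) has storefront — satisfied.
So (1) is not satisfied (F AND T).
(a) ≥ 7 yrs in jurisdiction — satisfied.
(b) not (veteran) — met.
(i) not (Schedule C activity) — not met.
(ii) receipts ≤ $200,000 — not satisfied.
(iii) nonprofit — not satisfied.
(c): F OR F OR F → false.
(2): T AND T AND F → false.
(a) returns current — not met.
(b) ≥75% agricultural — met.
(c) in enterprise zone — met.
So (3) is not satisfied (F AND T AND T).
So Overall is not satisfied (F OR F OR F).

No — not exempt.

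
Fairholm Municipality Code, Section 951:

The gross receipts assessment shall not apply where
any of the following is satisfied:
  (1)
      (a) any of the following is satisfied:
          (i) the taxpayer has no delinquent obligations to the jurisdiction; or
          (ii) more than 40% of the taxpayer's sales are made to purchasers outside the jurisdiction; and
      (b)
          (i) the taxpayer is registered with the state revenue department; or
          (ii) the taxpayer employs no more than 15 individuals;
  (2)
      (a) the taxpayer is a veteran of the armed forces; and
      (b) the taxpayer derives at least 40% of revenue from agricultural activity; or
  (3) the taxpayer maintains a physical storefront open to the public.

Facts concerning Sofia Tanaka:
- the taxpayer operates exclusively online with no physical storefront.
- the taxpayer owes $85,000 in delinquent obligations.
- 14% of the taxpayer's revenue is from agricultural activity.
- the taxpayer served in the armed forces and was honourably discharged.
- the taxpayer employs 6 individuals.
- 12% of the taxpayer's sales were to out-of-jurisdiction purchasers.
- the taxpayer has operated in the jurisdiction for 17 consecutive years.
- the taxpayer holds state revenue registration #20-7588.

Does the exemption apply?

No — not exempt.

(i) no delinquency — fails.
(ii) >40% out-of-jur. sales — not satisfied.
So (a) is not satisfied (F OR F).
(i) state-registered — satisfied.
(ii) ≤ 15 employees — satisfied.
So (b) is satisfied (T OR T).
(1) = F AND T = false.
(a) veteran — met.
(b) ≥40% agricultural — not satisfied.
(2): T AND F → false.
(3) has storefront — not satisfied.
So Overall is not satisfied (F OR F OR F).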